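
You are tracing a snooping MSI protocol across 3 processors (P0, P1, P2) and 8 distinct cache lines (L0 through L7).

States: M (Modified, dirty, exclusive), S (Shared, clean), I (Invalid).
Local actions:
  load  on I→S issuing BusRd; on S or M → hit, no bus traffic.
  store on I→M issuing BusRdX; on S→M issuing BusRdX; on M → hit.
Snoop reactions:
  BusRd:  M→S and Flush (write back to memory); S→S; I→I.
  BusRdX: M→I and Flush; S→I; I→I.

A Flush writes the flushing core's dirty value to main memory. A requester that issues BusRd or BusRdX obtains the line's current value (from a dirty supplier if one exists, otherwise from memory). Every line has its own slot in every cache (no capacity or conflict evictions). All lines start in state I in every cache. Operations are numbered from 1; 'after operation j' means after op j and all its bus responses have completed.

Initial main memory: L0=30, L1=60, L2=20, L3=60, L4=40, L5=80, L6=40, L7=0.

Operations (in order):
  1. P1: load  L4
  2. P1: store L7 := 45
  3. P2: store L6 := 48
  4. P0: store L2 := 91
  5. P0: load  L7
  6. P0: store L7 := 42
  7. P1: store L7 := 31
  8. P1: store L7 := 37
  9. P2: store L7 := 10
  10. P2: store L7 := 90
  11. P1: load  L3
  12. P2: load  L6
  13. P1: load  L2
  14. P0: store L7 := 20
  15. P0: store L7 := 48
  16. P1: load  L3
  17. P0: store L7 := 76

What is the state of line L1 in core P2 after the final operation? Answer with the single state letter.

[1] P1: load  L4 | P0:I, P1:S(40), P2:I | bus: BusRd
[2] P1: store L7 := 45 | P0:I, P1:M(45), P2:I | bus: BusRdX
[3] P2: store L6 := 48 | P0:I, P1:I, P2:M(48) | bus: BusRdX
[4] P0: store L2 := 91 | P0:M(91), P1:I, P2:I | bus: BusRdX
[5] P0: load  L7 | P0:S(45), P1:S(45), P2:I | bus: BusRd,Flush
[6] P0: store L7 := 42 | P0:M(42), P1:I, P2:I | bus: BusRdX
[7] P1: store L7 := 31 | P0:I, P1:M(31), P2:I | bus: BusRdX,Flush
[8] P1: store L7 := 37 | P0:I, P1:M(37), P2:I | bus: none
[9] P2: store L7 := 10 | P0:I, P1:I, P2:M(10) | bus: BusRdX,Flush
[10] P2: store L7 := 90 | P0:I, P1:I, P2:M(90) | bus: none
[11] P1: load  L3 | P0:I, P1:S(60), P2:I | bus: BusRd
[12] P2: load  L6 | P0:I, P1:I, P2:M(48) | bus: none
[13] P1: load  L2 | P0:S(91), P1:S(91), P2:I | bus: BusRd,Flush
[14] P0: store L7 := 20 | P0:M(20), P1:I, P2:I | bus: BusRdX,Flush
[15] P0: store L7 := 48 | P0:M(48), P1:I, P2:I | bus: none
[16] P1: load  L3 | P0:I, P1:S(60), P2:I | bus: none
[17] P0: store L7 := 76 | P0:M(76), P1:I, P2:I | bus: none

state = I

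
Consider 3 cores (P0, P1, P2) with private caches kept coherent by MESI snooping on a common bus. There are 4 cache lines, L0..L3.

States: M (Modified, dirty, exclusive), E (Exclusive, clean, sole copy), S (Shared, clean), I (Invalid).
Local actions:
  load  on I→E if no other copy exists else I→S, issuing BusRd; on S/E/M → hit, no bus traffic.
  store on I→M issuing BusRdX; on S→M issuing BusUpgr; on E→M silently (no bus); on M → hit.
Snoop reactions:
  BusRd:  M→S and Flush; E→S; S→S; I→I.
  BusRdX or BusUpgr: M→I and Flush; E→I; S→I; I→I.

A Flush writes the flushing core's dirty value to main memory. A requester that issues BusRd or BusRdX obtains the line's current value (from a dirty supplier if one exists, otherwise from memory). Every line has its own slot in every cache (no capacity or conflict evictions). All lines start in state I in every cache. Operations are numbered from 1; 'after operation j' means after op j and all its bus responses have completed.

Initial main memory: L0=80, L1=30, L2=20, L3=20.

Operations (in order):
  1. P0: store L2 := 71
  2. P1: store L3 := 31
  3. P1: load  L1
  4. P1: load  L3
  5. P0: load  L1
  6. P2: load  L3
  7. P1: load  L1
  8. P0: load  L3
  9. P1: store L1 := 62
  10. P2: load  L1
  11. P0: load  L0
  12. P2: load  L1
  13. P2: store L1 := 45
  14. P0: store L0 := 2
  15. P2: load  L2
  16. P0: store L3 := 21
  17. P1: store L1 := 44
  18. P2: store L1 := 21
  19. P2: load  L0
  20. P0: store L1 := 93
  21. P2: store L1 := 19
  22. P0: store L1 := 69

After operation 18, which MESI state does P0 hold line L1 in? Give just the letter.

  op1 P0: store L2 := 71 → M/I/I on L2; bus BusRdX; mem=20
  op2 P1: store L3 := 31 → I/M/I on L3; bus BusRdX; mem=20
  op3 P1: load  L1 → I/E/I on L1; bus BusRd; mem=30
  op4 P1: load  L3 → I/M/I on L3; bus (none); mem=20
  op5 P0: load  L1 → S/S/I on L1; bus BusRd; mem=30
  op6 P2: load  L3 → I/S/S on L3; bus BusRd Flush; mem=31
  op7 P1: load  L1 → S/S/I on L1; bus (none); mem=30
  op8 P0: load  L3 → S/S/S on L3; bus BusRd; mem=31
  op9 P1: store L1 := 62 → I/M/I on L1; bus BusUpgr; mem=30
  op10 P2: load  L1 → I/S/S on L1; bus BusRd Flush; mem=62
  op11 P0: load  L0 → E/I/I on L0; bus BusRd; mem=80
  op12 P2: load  L1 → I/S/S on L1; bus (none); mem=62
  op13 P2: store L1 := 45 → I/I/M on L1; bus BusUpgr; mem=62
  op14 P0: store L0 := 2 → M/I/I on L0; bus (none); mem=80
  op15 P2: load  L2 → S/I/S on L2; bus BusRd Flush; mem=71
  op16 P0: store L3 := 21 → M/I/I on L3; bus BusUpgr; mem=31
  op17 P1: store L1 := 44 → I/M/I on L1; bus BusRdX Flush; mem=45
  op18 P2: store L1 := 21 → I/I/M on L1; bus BusRdX Flush; mem=44
  op19 P2: load  L0 → S/I/S on L0; bus BusRd Flush; mem=2
  op20 P0: store L1 := 93 → M/I/I on L1; bus BusRdX Flush; mem=21
  op21 P2: store L1 := 19 → I/I/M on L1; bus BusRdX Flush; mem=93
  op22 P0: store L1 := 69 → M/I/I on L1; bus BusRdX Flush; mem=19

state = I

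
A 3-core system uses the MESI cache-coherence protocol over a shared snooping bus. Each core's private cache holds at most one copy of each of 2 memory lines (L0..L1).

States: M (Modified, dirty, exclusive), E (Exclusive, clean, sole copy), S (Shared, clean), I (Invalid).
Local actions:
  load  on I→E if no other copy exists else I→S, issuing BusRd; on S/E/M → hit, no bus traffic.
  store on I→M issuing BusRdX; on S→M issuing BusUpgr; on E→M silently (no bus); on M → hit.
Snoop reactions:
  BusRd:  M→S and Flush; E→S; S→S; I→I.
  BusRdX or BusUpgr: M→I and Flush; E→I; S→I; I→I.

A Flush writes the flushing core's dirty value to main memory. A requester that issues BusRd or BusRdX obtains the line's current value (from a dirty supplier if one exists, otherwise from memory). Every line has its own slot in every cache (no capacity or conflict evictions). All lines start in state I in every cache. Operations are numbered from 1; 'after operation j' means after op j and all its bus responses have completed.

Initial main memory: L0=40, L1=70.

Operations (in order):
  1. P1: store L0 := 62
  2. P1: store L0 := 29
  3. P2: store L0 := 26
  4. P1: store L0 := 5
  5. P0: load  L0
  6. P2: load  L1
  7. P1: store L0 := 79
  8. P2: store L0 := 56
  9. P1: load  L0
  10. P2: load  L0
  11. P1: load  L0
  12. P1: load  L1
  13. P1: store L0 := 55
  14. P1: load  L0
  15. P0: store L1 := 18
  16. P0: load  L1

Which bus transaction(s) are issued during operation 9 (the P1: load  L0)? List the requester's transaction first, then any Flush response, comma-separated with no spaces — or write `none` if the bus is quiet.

bus = BusRd,Flush

  op1 P1: store L0 := 62 → I/M/I on L0; bus BusRdX; mem=40
  op2 P1: store L0 := 29 → I/M/I on L0; bus (none); mem=40
  op3 P2: store L0 := 26 → I/I/M on L0; bus BusRdX Flush; mem=29
  op4 P1: store L0 := 5 → I/M/I on L0; bus BusRdX Flush; mem=26
  op5 P0: load  L0 → S/S/I on L0; bus BusRd Flush; mem=5
  op6 P2: load  L1 → I/I/E on L1; bus BusRd; mem=70
  op7 P1: store L0 := 79 → I/M/I on L0; bus BusUpgr; mem=5
  op8 P2: store L0 := 56 → I/I/M on L0; bus BusRdX Flush; mem=79
  op9 P1: load  L0 → I/S/S on L0; bus BusRd Flush; mem=56
  op10 P2: load  L0 → I/S/S on L0; bus (none); mem=56
  op11 P1: load  L0 → I/S/S on L0; bus (none); mem=56
  op12 P1: load  L1 → I/S/S on L1; bus BusRd; mem=70
  op13 P1: store L0 := 55 → I/M/I on L0; bus BusUpgr; mem=56
  op14 P1: load  L0 → I/M/I on L0; bus (none); mem=56
  op15 P0: store L1 := 18 → M/I/I on L1; bus BusRdX; mem=70
  op16 P0: load  L1 → M/I/I on L1; bus (none); mem=70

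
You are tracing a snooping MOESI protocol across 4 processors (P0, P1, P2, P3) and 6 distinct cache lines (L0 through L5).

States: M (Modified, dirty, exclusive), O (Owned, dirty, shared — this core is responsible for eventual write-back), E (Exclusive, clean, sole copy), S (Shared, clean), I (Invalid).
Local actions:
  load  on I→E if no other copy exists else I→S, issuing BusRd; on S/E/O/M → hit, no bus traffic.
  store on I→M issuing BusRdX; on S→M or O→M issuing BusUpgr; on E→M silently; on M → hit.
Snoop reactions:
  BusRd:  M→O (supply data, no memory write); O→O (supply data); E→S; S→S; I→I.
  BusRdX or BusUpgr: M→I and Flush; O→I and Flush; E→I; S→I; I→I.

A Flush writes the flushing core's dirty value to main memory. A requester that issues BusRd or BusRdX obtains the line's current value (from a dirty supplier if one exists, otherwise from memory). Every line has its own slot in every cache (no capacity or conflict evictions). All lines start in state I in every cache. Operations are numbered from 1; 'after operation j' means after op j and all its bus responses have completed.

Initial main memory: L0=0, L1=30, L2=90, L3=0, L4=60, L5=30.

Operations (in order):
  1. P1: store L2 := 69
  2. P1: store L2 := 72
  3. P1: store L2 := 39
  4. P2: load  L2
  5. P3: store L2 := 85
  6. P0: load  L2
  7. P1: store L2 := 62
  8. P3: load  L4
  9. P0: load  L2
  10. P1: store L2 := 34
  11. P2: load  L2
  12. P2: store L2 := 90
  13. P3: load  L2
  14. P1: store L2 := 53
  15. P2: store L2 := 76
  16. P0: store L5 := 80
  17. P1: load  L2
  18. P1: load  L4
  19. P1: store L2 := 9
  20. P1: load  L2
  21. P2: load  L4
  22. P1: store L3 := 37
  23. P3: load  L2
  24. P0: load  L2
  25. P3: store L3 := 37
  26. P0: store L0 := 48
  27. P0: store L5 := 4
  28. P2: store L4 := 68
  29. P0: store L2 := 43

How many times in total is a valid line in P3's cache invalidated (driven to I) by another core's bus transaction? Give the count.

invalidations = 4

1. P1: store L2 := 69  bus=[BusRdX]  L2: P0=I P1=M P2=I P3=I  mem[L2]=90
2. P1: store L2 := 72  bus=[-]  L2: P0=I P1=M P2=I P3=I  mem[L2]=90
3. P1: store L2 := 39  bus=[-]  L2: P0=I P1=M P2=I P3=I  mem[L2]=90
4. P2: load  L2  bus=[BusRd]  L2: P0=I P1=O P2=S P3=I  mem[L2]=90
5. P3: store L2 := 85  bus=[BusRdX,Flush]  L2: P0=I P1=I P2=I P3=M  mem[L2]=39
6. P0: load  L2  bus=[BusRd]  L2: P0=S P1=I P2=I P3=O  mem[L2]=39
7. P1: store L2 := 62  bus=[BusRdX,Flush]  L2: P0=I P1=M P2=I P3=I  mem[L2]=85
8. P3: load  L4  bus=[BusRd]  L4: P0=I P1=I P2=I P3=E  mem[L4]=60
9. P0: load  L2  bus=[BusRd]  L2: P0=S P1=O P2=I P3=I  mem[L2]=85
10. P1: store L2 := 34  bus=[BusUpgr]  L2: P0=I P1=M P2=I P3=I  mem[L2]=85
11. P2: load  L2  bus=[BusRd]  L2: P0=I P1=O P2=S P3=I  mem[L2]=85
12. P2: store L2 := 90  bus=[BusUpgr,Flush]  L2: P0=I P1=I P2=M P3=I  mem[L2]=34
13. P3: load  L2  bus=[BusRd]  L2: P0=I P1=I P2=O P3=S  mem[L2]=34
14. P1: store L2 := 53  bus=[BusRdX,Flush]  L2: P0=I P1=M P2=I P3=I  mem[L2]=90
15. P2: store L2 := 76  bus=[BusRdX,Flush]  L2: P0=I P1=I P2=M P3=I  mem[L2]=53
16. P0: store L5 := 80  bus=[BusRdX]  L5: P0=M P1=I P2=I P3=I  mem[L5]=30
17. P1: load  L2  bus=[BusRd]  L2: P0=I P1=S P2=O P3=I  mem[L2]=53
18. P1: load  L4  bus=[BusRd]  L4: P0=I P1=S P2=I P3=S  mem[L4]=60
19. P1: store L2 := 9  bus=[BusUpgr,Flush]  L2: P0=I P1=M P2=I P3=I  mem[L2]=76
20. P1: load  L2  bus=[-]  L2: P0=I P1=M P2=I P3=I  mem[L2]=76
21. P2: load  L4  bus=[BusRd]  L4: P0=I P1=S P2=S P3=S  mem[L4]=60
22. P1: store L3 := 37  bus=[BusRdX]  L3: P0=I P1=M P2=I P3=I  mem[L3]=0
23. P3: load  L2  bus=[BusRd]  L2: P0=I P1=O P2=I P3=S  mem[L2]=76
24. P0: load  L2  bus=[BusRd]  L2: P0=S P1=O P2=I P3=S  mem[L2]=76
25. P3: store L3 := 37  bus=[BusRdX,Flush]  L3: P0=I P1=I P2=I P3=M  mem[L3]=37
26. P0: store L0 := 48  bus=[BusRdX]  L0: P0=M P1=I P2=I P3=I  mem[L0]=0
27. P0: store L5 := 4  bus=[-]  L5: P0=M P1=I P2=I P3=I  mem[L5]=30
28. P2: store L4 := 68  bus=[BusUpgr]  L4: P0=I P1=I P2=M P3=I  mem[L4]=60
29. P0: store L2 := 43  bus=[BusUpgr,Flush]  L2: P0=M P1=I P2=I P3=I  mem[L2]=9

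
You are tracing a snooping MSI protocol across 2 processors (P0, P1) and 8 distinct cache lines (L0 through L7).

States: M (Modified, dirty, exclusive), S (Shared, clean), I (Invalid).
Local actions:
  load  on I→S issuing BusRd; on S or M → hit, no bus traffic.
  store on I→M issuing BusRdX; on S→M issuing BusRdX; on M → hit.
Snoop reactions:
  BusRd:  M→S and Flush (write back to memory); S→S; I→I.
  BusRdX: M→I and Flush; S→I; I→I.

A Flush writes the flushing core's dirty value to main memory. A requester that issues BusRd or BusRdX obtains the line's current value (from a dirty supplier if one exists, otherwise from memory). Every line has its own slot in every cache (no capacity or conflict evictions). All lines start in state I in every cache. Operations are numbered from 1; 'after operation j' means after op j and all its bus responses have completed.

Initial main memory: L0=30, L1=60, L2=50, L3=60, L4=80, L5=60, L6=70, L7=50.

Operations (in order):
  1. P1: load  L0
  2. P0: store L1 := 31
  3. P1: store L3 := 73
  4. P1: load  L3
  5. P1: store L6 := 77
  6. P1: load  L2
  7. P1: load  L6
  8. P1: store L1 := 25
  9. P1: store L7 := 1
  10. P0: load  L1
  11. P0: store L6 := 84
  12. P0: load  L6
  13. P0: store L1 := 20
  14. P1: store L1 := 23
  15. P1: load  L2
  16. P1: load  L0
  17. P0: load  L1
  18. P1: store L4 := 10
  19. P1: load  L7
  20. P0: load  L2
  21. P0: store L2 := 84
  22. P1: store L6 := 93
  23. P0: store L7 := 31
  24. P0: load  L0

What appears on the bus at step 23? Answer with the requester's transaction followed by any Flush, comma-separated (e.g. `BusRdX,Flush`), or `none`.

bus = BusRdX,Flush

  op1 P1: load  L0 → I/S on L0; bus BusRd; mem=30
  op2 P0: store L1 := 31 → M/I on L1; bus BusRdX; mem=60
  op3 P1: store L3 := 73 → I/M on L3; bus BusRdX; mem=60
  op4 P1: load  L3 → I/M on L3; bus (none); mem=60
  op5 P1: store L6 := 77 → I/M on L6; bus BusRdX; mem=70
  op6 P1: load  L2 → I/S on L2; bus BusRd; mem=50
  op7 P1: load  L6 → I/M on L6; bus (none); mem=70
  op8 P1: store L1 := 25 → I/M on L1; bus BusRdX Flush; mem=31
  op9 P1: store L7 := 1 → I/M on L7; bus BusRdX; mem=50
  op10 P0: load  L1 → S/S on L1; bus BusRd Flush; mem=25
  op11 P0: store L6 := 84 → M/I on L6; bus BusRdX Flush; mem=77
  op12 P0: load  L6 → M/I on L6; bus (none); mem=77
  op13 P0: store L1 := 20 → M/I on L1; bus BusRdX; mem=25
  op14 P1: store L1 := 23 → I/M on L1; bus BusRdX Flush; mem=20
  op15 P1: load  L2 → I/S on L2; bus (none); mem=50
  op16 P1: load  L0 → I/S on L0; bus (none); mem=30
  op17 P0: load  L1 → S/S on L1; bus BusRd Flush; mem=23
  op18 P1: store L4 := 10 → I/M on L4; bus BusRdX; mem=80
  op19 P1: load  L7 → I/M on L7; bus (none); mem=50
  op20 P0: load  L2 → S/S on L2; bus BusRd; mem=50
  op21 P0: store L2 := 84 → M/I on L2; bus BusRdX; mem=50
  op22 P1: store L6 := 93 → I/M on L6; bus BusRdX Flush; mem=84
  op23 P0: store L7 := 31 → M/I on L7; bus BusRdX Flush; mem=1
  op24 P0: load  L0 → S/S on L0; bus BusRd; mem=30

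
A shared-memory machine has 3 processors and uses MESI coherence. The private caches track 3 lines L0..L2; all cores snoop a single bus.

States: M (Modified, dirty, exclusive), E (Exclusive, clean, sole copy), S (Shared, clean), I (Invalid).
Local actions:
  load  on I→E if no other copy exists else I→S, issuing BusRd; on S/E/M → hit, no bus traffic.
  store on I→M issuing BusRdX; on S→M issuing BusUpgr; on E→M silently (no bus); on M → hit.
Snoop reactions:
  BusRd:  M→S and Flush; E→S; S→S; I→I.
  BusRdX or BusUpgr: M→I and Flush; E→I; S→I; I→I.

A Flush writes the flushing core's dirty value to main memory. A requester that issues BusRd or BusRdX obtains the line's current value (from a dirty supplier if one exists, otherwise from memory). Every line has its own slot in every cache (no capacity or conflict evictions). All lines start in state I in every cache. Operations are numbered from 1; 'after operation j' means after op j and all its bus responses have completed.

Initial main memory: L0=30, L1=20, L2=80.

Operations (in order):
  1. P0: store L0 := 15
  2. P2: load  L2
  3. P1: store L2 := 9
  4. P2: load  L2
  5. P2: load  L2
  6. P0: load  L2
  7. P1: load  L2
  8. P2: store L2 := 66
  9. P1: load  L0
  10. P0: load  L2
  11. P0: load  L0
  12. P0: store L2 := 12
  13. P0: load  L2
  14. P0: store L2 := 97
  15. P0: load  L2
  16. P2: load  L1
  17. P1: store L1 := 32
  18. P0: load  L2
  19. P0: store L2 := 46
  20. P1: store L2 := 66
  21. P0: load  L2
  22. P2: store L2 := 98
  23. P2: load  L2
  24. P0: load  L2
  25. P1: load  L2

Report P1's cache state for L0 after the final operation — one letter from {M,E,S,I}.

  op1 P0: store L0 := 15 → M/I/I on L0; bus BusRdX; mem=30
  op2 P2: load  L2 → I/I/E on L2; bus BusRd; mem=80
  op3 P1: store L2 := 9 → I/M/I on L2; bus BusRdX; mem=80
  op4 P2: load  L2 → I/S/S on L2; bus BusRd Flush; mem=9
  op5 P2: load  L2 → I/S/S on L2; bus (none); mem=9
  op6 P0: load  L2 → S/S/S on L2; bus BusRd; mem=9
  op7 P1: load  L2 → S/S/S on L2; bus (none); mem=9
  op8 P2: store L2 := 66 → I/I/M on L2; bus BusUpgr; mem=9
  op9 P1: load  L0 → S/S/I on L0; bus BusRd Flush; mem=15
  op10 P0: load  L2 → S/I/S on L2; bus BusRd Flush; mem=66
  op11 P0: load  L0 → S/S/I on L0; bus (none); mem=15
  op12 P0: store L2 := 12 → M/I/I on L2; bus BusUpgr; mem=66
  op13 P0: load  L2 → M/I/I on L2; bus (none); mem=66
  op14 P0: store L2 := 97 → M/I/I on L2; bus (none); mem=66
  op15 P0: load  L2 → M/I/I on L2; bus (none); mem=66
  op16 P2: load  L1 → I/I/E on L1; bus BusRd; mem=20
  op17 P1: store L1 := 32 → I/M/I on L1; bus BusRdX; mem=20
  op18 P0: load  L2 → M/I/I on L2; bus (none); mem=66
  op19 P0: store L2 := 46 → M/I/I on L2; bus (none); mem=66
  op20 P1: store L2 := 66 → I/M/I on L2; bus BusRdX Flush; mem=46
  op21 P0: load  L2 → S/S/I on L2; bus BusRd Flush; mem=66
  op22 P2: store L2 := 98 → I/I/M on L2; bus BusRdX; mem=66
  op23 P2: load  L2 → I/I/M on L2; bus (none); mem=66
  op24 P0: load  L2 → S/I/S on L2; bus BusRd Flush; mem=98
  op25 P1: load  L2 → S/S/S on L2; bus BusRd; mem=98

state = S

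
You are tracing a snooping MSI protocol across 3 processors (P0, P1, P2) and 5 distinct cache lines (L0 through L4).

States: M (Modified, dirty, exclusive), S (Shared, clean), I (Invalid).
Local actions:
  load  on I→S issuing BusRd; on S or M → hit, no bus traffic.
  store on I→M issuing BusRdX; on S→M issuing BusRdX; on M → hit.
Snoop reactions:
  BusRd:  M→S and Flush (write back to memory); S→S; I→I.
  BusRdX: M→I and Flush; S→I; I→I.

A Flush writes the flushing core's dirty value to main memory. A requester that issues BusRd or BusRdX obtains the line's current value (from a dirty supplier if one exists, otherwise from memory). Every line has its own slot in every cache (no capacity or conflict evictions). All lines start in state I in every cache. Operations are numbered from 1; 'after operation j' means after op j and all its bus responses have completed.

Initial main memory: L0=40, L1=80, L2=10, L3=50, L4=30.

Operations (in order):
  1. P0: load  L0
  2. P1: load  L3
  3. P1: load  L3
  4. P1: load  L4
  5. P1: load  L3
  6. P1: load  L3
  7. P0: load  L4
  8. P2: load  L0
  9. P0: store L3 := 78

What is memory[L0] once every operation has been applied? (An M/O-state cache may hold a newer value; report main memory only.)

step 1: P0: load  L0  ⟶  SII  (L0)  txn=BusRd  M[L0]=40
step 2: P1: load  L3  ⟶  ISI  (L3)  txn=BusRd  M[L3]=50
step 3: P1: load  L3  ⟶  ISI  (L3)  txn=∅  M[L3]=50
step 4: P1: load  L4  ⟶  ISI  (L4)  txn=BusRd  M[L4]=30
step 5: P1: load  L3  ⟶  ISI  (L3)  txn=∅  M[L3]=50
step 6: P1: load  L3  ⟶  ISI  (L3)  txn=∅  M[L3]=50
step 7: P0: load  L4  ⟶  SSI  (L4)  txn=BusRd  M[L4]=30
step 8: P2: load  L0  ⟶  SIS  (L0)  txn=BusRd  M[L0]=40
step 9: P0: store L3 := 78  ⟶  MII  (L3)  txn=BusRdX  M[L3]=50

memory[L0] = 40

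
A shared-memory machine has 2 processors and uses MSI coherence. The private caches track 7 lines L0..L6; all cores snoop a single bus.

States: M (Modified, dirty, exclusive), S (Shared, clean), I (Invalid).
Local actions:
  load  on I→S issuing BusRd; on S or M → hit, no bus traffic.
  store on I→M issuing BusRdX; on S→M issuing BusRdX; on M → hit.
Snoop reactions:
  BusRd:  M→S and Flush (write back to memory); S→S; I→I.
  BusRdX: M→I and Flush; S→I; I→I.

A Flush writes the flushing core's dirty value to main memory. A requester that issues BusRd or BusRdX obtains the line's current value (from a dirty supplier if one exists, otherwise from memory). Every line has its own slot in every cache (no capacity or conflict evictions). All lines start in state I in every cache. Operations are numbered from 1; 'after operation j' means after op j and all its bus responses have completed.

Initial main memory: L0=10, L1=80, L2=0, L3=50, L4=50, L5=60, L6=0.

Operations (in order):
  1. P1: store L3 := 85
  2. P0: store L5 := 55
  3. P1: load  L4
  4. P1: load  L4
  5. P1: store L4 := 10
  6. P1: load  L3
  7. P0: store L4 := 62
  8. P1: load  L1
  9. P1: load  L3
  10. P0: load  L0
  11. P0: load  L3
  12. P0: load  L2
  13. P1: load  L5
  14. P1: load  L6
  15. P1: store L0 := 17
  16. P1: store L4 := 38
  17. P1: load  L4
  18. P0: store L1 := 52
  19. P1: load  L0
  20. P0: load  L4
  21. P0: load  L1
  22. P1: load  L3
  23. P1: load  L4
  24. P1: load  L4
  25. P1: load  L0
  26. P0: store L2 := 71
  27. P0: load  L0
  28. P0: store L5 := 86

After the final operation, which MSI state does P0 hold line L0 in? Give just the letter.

step 1: P1: store L3 := 85  ⟶  IM  (L3)  txn=BusRdX  M[L3]=50
step 2: P0: store L5 := 55  ⟶  MI  (L5)  txn=BusRdX  M[L5]=60
step 3: P1: load  L4  ⟶  IS  (L4)  txn=BusRd  M[L4]=50
step 4: P1: load  L4  ⟶  IS  (L4)  txn=∅  M[L4]=50
step 5: P1: store L4 := 10  ⟶  IM  (L4)  txn=BusRdX  M[L4]=50
step 6: P1: load  L3  ⟶  IM  (L3)  txn=∅  M[L3]=50
step 7: P0: store L4 := 62  ⟶  MI  (L4)  txn=BusRdX+Flush  M[L4]=10
step 8: P1: load  L1  ⟶  IS  (L1)  txn=BusRd  M[L1]=80
step 9: P1: load  L3  ⟶  IM  (L3)  txn=∅  M[L3]=50
step 10: P0: load  L0  ⟶  SI  (L0)  txn=BusRd  M[L0]=10
step 11: P0: load  L3  ⟶  SS  (L3)  txn=BusRd+Flush  M[L3]=85
step 12: P0: load  L2  ⟶  SI  (L2)  txn=BusRd  M[L2]=0
step 13: P1: load  L5  ⟶  SS  (L5)  txn=BusRd+Flush  M[L5]=55
step 14: P1: load  L6  ⟶  IS  (L6)  txn=BusRd  M[L6]=0
step 15: P1: store L0 := 17  ⟶  IM  (L0)  txn=BusRdX  M[L0]=10
step 16: P1: store L4 := 38  ⟶  IM  (L4)  txn=BusRdX+Flush  M[L4]=62
step 17: P1: load  L4  ⟶  IM  (L4)  txn=∅  M[L4]=62
step 18: P0: store L1 := 52  ⟶  MI  (L1)  txn=BusRdX  M[L1]=80
step 19: P1: load  L0  ⟶  IM  (L0)  txn=∅  M[L0]=10
step 20: P0: load  L4  ⟶  SS  (L4)  txn=BusRd+Flush  M[L4]=38
step 21: P0: load  L1  ⟶  MI  (L1)  txn=∅  M[L1]=80
step 22: P1: load  L3  ⟶  SS  (L3)  txn=∅  M[L3]=85
step 23: P1: load  L4  ⟶  SS  (L4)  txn=∅  M[L4]=38
step 24: P1: load  L4  ⟶  SS  (L4)  txn=∅  M[L4]=38
step 25: P1: load  L0  ⟶  IM  (L0)  txn=∅  M[L0]=10
step 26: P0: store L2 := 71  ⟶  MI  (L2)  txn=BusRdX  M[L2]=0
step 27: P0: load  L0  ⟶  SS  (L0)  txn=BusRd+Flush  M[L0]=17
step 28: P0: store L5 := 86  ⟶  MI  (L5)  txn=BusRdX  M[L5]=55

state = S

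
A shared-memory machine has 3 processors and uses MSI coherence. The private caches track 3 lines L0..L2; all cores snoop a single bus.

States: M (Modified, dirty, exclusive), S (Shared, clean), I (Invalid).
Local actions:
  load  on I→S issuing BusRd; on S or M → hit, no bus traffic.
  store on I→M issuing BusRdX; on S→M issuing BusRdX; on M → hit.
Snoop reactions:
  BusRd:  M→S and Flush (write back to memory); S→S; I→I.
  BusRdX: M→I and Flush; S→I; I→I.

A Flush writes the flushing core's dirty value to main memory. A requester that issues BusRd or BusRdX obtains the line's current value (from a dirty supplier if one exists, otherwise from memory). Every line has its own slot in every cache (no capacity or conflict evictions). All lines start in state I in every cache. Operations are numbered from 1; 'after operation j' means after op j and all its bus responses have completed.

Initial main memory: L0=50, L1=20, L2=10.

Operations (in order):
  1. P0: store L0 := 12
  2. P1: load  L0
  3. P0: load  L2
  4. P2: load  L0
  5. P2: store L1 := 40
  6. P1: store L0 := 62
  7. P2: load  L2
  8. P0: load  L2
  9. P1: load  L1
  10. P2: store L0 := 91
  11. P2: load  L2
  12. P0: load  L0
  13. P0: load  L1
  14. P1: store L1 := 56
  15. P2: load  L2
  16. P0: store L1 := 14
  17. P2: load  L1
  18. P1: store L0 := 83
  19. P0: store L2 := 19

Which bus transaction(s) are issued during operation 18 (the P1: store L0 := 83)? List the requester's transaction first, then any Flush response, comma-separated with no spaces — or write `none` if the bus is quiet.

1. P0: store L0 := 12  bus=[BusRdX]  L0: P0=M P1=I P2=I  mem[L0]=50
2. P1: load  L0  bus=[BusRd,Flush]  L0: P0=S P1=S P2=I  mem[L0]=12
3. P0: load  L2  bus=[BusRd]  L2: P0=S P1=I P2=I  mem[L2]=10
4. P2: load  L0  bus=[BusRd]  L0: P0=S P1=S P2=S  mem[L0]=12
5. P2: store L1 := 40  bus=[BusRdX]  L1: P0=I P1=I P2=M  mem[L1]=20
6. P1: store L0 := 62  bus=[BusRdX]  L0: P0=I P1=M P2=I  mem[L0]=12
7. P2: load  L2  bus=[BusRd]  L2: P0=S P1=I P2=S  mem[L2]=10
8. P0: load  L2  bus=[-]  L2: P0=S P1=I P2=S  mem[L2]=10
9. P1: load  L1  bus=[BusRd,Flush]  L1: P0=I P1=S P2=S  mem[L1]=40
10. P2: store L0 := 91  bus=[BusRdX,Flush]  L0: P0=I P1=I P2=M  mem[L0]=62
11. P2: load  L2  bus=[-]  L2: P0=S P1=I P2=S  mem[L2]=10
12. P0: load  L0  bus=[BusRd,Flush]  L0: P0=S P1=I P2=S  mem[L0]=91
13. P0: load  L1  bus=[BusRd]  L1: P0=S P1=S P2=S  mem[L1]=40
14. P1: store L1 := 56  bus=[BusRdX]  L1: P0=I P1=M P2=I  mem[L1]=40
15. P2: load  L2  bus=[-]  L2: P0=S P1=I P2=S  mem[L2]=10
16. P0: store L1 := 14  bus=[BusRdX,Flush]  L1: P0=M P1=I P2=I  mem[L1]=56
17. P2: load  L1  bus=[BusRd,Flush]  L1: P0=S P1=I P2=S  mem[L1]=14
18. P1: store L0 := 83  bus=[BusRdX]  L0: P0=I P1=M P2=I  mem[L0]=91
19. P0: store L2 := 19  bus=[BusRdX]  L2: P0=M P1=I P2=I  mem[L2]=10

bus = BusRdX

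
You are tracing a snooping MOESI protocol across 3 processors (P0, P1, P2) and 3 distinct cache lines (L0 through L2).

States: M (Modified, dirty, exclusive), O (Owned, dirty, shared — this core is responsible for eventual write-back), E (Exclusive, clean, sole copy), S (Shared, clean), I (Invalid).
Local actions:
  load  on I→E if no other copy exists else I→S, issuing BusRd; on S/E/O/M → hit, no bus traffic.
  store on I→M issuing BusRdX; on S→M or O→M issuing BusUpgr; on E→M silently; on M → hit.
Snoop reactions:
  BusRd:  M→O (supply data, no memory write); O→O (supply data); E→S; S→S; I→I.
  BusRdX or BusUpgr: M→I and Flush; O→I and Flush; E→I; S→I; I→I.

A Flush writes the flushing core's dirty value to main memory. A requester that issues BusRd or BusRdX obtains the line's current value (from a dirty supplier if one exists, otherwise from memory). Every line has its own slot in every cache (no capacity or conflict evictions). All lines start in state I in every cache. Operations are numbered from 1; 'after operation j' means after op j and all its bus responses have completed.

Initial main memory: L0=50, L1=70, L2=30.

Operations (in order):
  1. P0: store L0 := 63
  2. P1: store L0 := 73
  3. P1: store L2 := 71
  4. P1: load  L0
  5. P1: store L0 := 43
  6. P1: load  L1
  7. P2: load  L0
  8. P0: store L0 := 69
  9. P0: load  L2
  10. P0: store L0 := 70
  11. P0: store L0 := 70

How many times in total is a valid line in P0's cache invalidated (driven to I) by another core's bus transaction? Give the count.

invalidations = 1

  op1 P0: store L0 := 63 → M/I/I on L0; bus BusRdX; mem=50
  op2 P1: store L0 := 73 → I/M/I on L0; bus BusRdX Flush; mem=63
  op3 P1: store L2 := 71 → I/M/I on L2; bus BusRdX; mem=30
  op4 P1: load  L0 → I/M/I on L0; bus (none); mem=63
  op5 P1: store L0 := 43 → I/M/I on L0; bus (none); mem=63
  op6 P1: load  L1 → I/E/I on L1; bus BusRd; mem=70
  op7 P2: load  L0 → I/O/S on L0; bus BusRd; mem=63
  op8 P0: store L0 := 69 → M/I/I on L0; bus BusRdX Flush; mem=43
  op9 P0: load  L2 → S/O/I on L2; bus BusRd; mem=30
  op10 P0: store L0 := 70 → M/I/I on L0; bus (none); mem=43
  op11 P0: store L0 := 70 → M/I/I on L0; bus (none); mem=43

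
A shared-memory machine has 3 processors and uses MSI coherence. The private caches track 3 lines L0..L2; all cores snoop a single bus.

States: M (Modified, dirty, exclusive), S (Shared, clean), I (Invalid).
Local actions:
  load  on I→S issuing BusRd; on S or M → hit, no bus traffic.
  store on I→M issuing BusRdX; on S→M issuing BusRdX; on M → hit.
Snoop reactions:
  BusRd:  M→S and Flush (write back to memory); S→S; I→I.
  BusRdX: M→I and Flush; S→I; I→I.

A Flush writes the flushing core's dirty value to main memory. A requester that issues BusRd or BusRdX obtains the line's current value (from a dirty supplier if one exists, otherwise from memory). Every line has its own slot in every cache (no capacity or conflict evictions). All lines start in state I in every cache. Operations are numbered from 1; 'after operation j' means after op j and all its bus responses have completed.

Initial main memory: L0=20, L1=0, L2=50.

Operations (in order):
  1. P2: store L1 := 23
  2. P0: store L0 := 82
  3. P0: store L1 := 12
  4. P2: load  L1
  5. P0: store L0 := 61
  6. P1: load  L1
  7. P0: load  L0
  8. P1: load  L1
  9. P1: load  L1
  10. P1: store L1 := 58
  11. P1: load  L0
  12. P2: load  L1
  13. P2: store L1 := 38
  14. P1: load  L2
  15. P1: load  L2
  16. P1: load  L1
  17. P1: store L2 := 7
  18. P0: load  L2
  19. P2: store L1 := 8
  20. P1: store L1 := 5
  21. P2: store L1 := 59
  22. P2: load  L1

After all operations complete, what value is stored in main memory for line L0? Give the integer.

step 1: P2: store L1 := 23  ⟶  IIM  (L1)  txn=BusRdX  M[L1]=0
step 2: P0: store L0 := 82  ⟶  MII  (L0)  txn=BusRdX  M[L0]=20
step 3: P0: store L1 := 12  ⟶  MII  (L1)  txn=BusRdX+Flush  M[L1]=23
step 4: P2: load  L1  ⟶  SIS  (L1)  txn=BusRd+Flush  M[L1]=12
step 5: P0: store L0 := 61  ⟶  MII  (L0)  txn=∅  M[L0]=20
step 6: P1: load  L1  ⟶  SSS  (L1)  txn=BusRd  M[L1]=12
step 7: P0: load  L0  ⟶  MII  (L0)  txn=∅  M[L0]=20
step 8: P1: load  L1  ⟶  SSS  (L1)  txn=∅  M[L1]=12
step 9: P1: load  L1  ⟶  SSS  (L1)  txn=∅  M[L1]=12
step 10: P1: store L1 := 58  ⟶  IMI  (L1)  txn=BusRdX  M[L1]=12
step 11: P1: load  L0  ⟶  SSI  (L0)  txn=BusRd+Flush  M[L0]=61
step 12: P2: load  L1  ⟶  ISS  (L1)  txn=BusRd+Flush  M[L1]=58
step 13: P2: store L1 := 38  ⟶  IIM  (L1)  txn=BusRdX  M[L1]=58
step 14: P1: load  L2  ⟶  ISI  (L2)  txn=BusRd  M[L2]=50
step 15: P1: load  L2  ⟶  ISI  (L2)  txn=∅  M[L2]=50
step 16: P1: load  L1  ⟶  ISS  (L1)  txn=BusRd+Flush  M[L1]=38
step 17: P1: store L2 := 7  ⟶  IMI  (L2)  txn=BusRdX  M[L2]=50
step 18: P0: load  L2  ⟶  SSI  (L2)  txn=BusRd+Flush  M[L2]=7
step 19: P2: store L1 := 8  ⟶  IIM  (L1)  txn=BusRdX  M[L1]=38
step 20: P1: store L1 := 5  ⟶  IMI  (L1)  txn=BusRdX+Flush  M[L1]=8
step 21: P2: store L1 := 59  ⟶  IIM  (L1)  txn=BusRdX+Flush  M[L1]=5
step 22: P2: load  L1  ⟶  IIM  (L1)  txn=∅  M[L1]=5

memory[L0] = 61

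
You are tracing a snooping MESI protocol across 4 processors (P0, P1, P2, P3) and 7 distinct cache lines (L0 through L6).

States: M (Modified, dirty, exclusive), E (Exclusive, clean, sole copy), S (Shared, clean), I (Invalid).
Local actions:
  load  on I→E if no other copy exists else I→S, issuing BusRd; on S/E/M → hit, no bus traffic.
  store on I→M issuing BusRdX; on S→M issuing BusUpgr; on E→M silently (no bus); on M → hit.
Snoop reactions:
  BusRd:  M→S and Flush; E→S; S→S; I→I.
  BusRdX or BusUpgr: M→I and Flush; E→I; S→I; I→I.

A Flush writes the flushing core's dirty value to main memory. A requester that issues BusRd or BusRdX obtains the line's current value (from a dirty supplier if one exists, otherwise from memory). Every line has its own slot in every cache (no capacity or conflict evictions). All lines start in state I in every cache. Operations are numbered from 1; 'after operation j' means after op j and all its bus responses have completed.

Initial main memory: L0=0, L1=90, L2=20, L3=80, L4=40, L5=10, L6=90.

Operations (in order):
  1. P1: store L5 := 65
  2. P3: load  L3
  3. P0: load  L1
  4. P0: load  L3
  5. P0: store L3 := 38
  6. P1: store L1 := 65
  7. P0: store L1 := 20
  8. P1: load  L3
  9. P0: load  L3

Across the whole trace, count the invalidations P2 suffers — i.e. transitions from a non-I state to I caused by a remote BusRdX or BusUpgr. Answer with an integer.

invalidations = 0

step 1: P1: store L5 := 65  ⟶  IMII  (L5)  txn=BusRdX  M[L5]=10
step 2: P3: load  L3  ⟶  IIIE  (L3)  txn=BusRd  M[L3]=80
step 3: P0: load  L1  ⟶  EIII  (L1)  txn=BusRd  M[L1]=90
step 4: P0: load  L3  ⟶  SIIS  (L3)  txn=BusRd  M[L3]=80
step 5: P0: store L3 := 38  ⟶  MIII  (L3)  txn=BusUpgr  M[L3]=80
step 6: P1: store L1 := 65  ⟶  IMII  (L1)  txn=BusRdX  M[L1]=90
step 7: P0: store L1 := 20  ⟶  MIII  (L1)  txn=BusRdX+Flush  M[L1]=65
step 8: P1: load  L3  ⟶  SSII  (L3)  txn=BusRd+Flush  M[L3]=38
step 9: P0: load  L3  ⟶  SSII  (L3)  txn=∅  M[L3]=38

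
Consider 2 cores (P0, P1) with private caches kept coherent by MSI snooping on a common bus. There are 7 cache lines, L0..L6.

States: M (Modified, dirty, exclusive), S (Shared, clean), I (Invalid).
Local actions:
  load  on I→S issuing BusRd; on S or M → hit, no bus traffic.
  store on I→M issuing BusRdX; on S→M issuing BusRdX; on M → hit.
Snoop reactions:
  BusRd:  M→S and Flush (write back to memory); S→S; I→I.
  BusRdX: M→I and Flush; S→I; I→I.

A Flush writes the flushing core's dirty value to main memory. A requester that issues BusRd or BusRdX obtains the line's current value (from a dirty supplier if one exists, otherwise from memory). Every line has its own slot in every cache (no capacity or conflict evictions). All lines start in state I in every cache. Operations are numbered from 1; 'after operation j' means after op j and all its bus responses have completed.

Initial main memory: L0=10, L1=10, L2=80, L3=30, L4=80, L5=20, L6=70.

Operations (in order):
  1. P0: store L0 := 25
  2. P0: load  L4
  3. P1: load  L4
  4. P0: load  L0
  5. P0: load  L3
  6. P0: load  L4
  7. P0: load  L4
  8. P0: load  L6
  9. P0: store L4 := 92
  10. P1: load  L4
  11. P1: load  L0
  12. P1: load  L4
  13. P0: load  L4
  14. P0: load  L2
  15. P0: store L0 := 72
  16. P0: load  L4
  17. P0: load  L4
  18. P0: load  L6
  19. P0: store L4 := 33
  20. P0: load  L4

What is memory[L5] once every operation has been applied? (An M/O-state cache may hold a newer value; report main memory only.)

memory[L5] = 20

  op1 P0: store L0 := 25 → M/I on L0; bus BusRdX; mem=10
  op2 P0: load  L4 → S/I on L4; bus BusRd; mem=80
  op3 P1: load  L4 → S/S on L4; bus BusRd; mem=80
  op4 P0: load  L0 → M/I on L0; bus (none); mem=10
  op5 P0: load  L3 → S/I on L3; bus BusRd; mem=30
  op6 P0: load  L4 → S/S on L4; bus (none); mem=80
  op7 P0: load  L4 → S/S on L4; bus (none); mem=80
  op8 P0: load  L6 → S/I on L6; bus BusRd; mem=70
  op9 P0: store L4 := 92 → M/I on L4; bus BusRdX; mem=80
  op10 P1: load  L4 → S/S on L4; bus BusRd Flush; mem=92
  op11 P1: load  L0 → S/S on L0; bus BusRd Flush; mem=25
  op12 P1: load  L4 → S/S on L4; bus (none); mem=92
  op13 P0: load  L4 → S/S on L4; bus (none); mem=92
  op14 P0: load  L2 → S/I on L2; bus BusRd; mem=80
  op15 P0: store L0 := 72 → M/I on L0; bus BusRdX; mem=25
  op16 P0: load  L4 → S/S on L4; bus (none); mem=92
  op17 P0: load  L4 → S/S on L4; bus (none); mem=92
  op18 P0: load  L6 → S/I on L6; bus (none); mem=70
  op19 P0: store L4 := 33 → M/I on L4; bus BusRdX; mem=92
  op20 P0: load  L4 → M/I on L4; bus (none); mem=92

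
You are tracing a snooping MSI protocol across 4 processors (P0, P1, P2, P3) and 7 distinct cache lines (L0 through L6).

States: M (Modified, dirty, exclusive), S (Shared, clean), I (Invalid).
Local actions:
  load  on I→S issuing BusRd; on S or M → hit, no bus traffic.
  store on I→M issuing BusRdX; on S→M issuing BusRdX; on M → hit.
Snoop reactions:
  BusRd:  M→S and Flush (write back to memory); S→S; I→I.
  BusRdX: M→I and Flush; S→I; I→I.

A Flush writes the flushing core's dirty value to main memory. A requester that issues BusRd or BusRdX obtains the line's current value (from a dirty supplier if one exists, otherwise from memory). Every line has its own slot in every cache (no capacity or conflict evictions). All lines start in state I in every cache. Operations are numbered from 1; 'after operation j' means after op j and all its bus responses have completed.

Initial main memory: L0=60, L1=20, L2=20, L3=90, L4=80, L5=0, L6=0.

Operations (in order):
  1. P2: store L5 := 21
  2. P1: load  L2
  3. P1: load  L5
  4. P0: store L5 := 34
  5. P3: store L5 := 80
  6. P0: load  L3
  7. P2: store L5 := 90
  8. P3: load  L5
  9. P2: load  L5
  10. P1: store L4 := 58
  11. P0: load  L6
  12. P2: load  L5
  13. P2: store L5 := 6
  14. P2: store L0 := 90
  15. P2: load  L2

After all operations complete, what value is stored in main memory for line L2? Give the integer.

  op1 P2: store L5 := 21 → I/I/M/I on L5; bus BusRdX; mem=0
  op2 P1: load  L2 → I/S/I/I on L2; bus BusRd; mem=20
  op3 P1: load  L5 → I/S/S/I on L5; bus BusRd Flush; mem=21
  op4 P0: store L5 := 34 → M/I/I/I on L5; bus BusRdX; mem=21
  op5 P3: store L5 := 80 → I/I/I/M on L5; bus BusRdX Flush; mem=34
  op6 P0: load  L3 → S/I/I/I on L3; bus BusRd; mem=90
  op7 P2: store L5 := 90 → I/I/M/I on L5; bus BusRdX Flush; mem=80
  op8 P3: load  L5 → I/I/S/S on L5; bus BusRd Flush; mem=90
  op9 P2: load  L5 → I/I/S/S on L5; bus (none); mem=90
  op10 P1: store L4 := 58 → I/M/I/I on L4; bus BusRdX; mem=80
  op11 P0: load  L6 → S/I/I/I on L6; bus BusRd; mem=0
  op12 P2: load  L5 → I/I/S/S on L5; bus (none); mem=90
  op13 P2: store L5 := 6 → I/I/M/I on L5; bus BusRdX; mem=90
  op14 P2: store L0 := 90 → I/I/M/I on L0; bus BusRdX; mem=60
  op15 P2: load  L2 → I/S/S/I on L2; bus BusRd; mem=20

memory[L2] = 20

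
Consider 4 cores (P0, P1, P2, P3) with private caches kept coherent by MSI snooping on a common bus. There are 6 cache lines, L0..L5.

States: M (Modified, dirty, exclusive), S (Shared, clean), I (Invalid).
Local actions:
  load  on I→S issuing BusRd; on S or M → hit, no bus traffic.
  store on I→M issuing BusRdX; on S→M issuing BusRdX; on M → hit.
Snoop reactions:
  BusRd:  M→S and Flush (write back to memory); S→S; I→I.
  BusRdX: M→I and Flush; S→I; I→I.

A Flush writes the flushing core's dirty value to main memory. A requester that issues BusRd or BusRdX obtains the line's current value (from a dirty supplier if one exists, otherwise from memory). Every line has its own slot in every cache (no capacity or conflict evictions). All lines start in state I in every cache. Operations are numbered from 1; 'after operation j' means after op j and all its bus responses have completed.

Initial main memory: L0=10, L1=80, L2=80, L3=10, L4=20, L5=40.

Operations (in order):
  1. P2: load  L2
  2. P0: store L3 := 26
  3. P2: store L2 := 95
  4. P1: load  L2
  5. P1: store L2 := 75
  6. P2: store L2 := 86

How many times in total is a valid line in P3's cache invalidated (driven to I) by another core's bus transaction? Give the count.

invalidations = 0

step 1: P2: load  L2  ⟶  IISI  (L2)  txn=BusRd  M[L2]=80
step 2: P0: store L3 := 26  ⟶  MIII  (L3)  txn=BusRdX  M[L3]=10
step 3: P2: store L2 := 95  ⟶  IIMI  (L2)  txn=BusRdX  M[L2]=80
step 4: P1: load  L2  ⟶  ISSI  (L2)  txn=BusRd+Flush  M[L2]=95
step 5: P1: store L2 := 75  ⟶  IMII  (L2)  txn=BusRdX  M[L2]=95
step 6: P2: store L2 := 86  ⟶  IIMI  (L2)  txn=BusRdX+Flush  M[L2]=75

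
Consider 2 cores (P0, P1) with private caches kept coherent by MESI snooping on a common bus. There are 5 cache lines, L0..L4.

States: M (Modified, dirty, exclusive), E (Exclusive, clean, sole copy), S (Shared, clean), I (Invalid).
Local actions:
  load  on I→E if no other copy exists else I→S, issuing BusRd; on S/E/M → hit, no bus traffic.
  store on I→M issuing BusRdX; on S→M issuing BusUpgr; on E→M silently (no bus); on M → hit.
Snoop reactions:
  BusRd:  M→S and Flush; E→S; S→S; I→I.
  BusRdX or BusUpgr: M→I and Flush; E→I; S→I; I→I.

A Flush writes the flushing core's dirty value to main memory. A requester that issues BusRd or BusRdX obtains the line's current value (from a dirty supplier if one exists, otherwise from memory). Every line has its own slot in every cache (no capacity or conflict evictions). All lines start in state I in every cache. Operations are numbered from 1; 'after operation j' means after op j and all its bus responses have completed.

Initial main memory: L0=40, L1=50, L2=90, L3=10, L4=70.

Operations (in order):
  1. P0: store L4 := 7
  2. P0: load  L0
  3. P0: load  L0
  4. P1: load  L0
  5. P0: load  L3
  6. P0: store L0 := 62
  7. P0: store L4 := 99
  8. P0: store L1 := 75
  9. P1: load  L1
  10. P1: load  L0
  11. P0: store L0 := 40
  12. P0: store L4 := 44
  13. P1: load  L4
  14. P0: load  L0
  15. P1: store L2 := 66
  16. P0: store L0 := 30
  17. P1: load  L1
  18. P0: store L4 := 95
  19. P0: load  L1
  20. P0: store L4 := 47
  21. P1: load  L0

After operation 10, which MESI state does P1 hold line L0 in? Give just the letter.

step 1: P0: store L4 := 7  ⟶  MI  (L4)  txn=BusRdX  M[L4]=70
step 2: P0: load  L0  ⟶  EI  (L0)  txn=BusRd  M[L0]=40
step 3: P0: load  L0  ⟶  EI  (L0)  txn=∅  M[L0]=40
step 4: P1: load  L0  ⟶  SS  (L0)  txn=BusRd  M[L0]=40
step 5: P0: load  L3  ⟶  EI  (L3)  txn=BusRd  M[L3]=10
step 6: P0: store L0 := 62  ⟶  MI  (L0)  txn=BusUpgr  M[L0]=40
step 7: P0: store L4 := 99  ⟶  MI  (L4)  txn=∅  M[L4]=70
step 8: P0: store L1 := 75  ⟶  MI  (L1)  txn=BusRdX  M[L1]=50
step 9: P1: load  L1  ⟶  SS  (L1)  txn=BusRd+Flush  M[L1]=75
step 10: P1: load  L0  ⟶  SS  (L0)  txn=BusRd+Flush  M[L0]=62
step 11: P0: store L0 := 40  ⟶  MI  (L0)  txn=BusUpgr  M[L0]=62
step 12: P0: store L4 := 44  ⟶  MI  (L4)  txn=∅  M[L4]=70
step 13: P1: load  L4  ⟶  SS  (L4)  txn=BusRd+Flush  M[L4]=44
step 14: P0: load  L0  ⟶  MI  (L0)  txn=∅  M[L0]=62
step 15: P1: store L2 := 66  ⟶  IM  (L2)  txn=BusRdX  M[L2]=90
step 16: P0: store L0 := 30  ⟶  MI  (L0)  txn=∅  M[L0]=62
step 17: P1: load  L1  ⟶  SS  (L1)  txn=∅  M[L1]=75
step 18: P0: store L4 := 95  ⟶  MI  (L4)  txn=BusUpgr  M[L4]=44
step 19: P0: load  L1  ⟶  SS  (L1)  txn=∅  M[L1]=75
step 20: P0: store L4 := 47  ⟶  MI  (L4)  txn=∅  M[L4]=44
step 21: P1: load  L0  ⟶  SS  (L0)  txn=BusRd+Flush  M[L0]=30

state = S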